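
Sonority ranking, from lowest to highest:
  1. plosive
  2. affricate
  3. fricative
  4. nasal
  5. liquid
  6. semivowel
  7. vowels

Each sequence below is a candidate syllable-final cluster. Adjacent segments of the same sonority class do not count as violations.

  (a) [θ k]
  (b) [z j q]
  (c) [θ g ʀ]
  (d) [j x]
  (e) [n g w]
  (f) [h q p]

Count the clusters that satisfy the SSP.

(a) [θ k]: profile 3-1 — obeys.
(b) [z j q]: profile 3-6-1 — violates.
(c) [θ g ʀ]: profile 3-1-5 — violates.
(d) [j x]: profile 6-3 — obeys.
(e) [n g w]: profile 4-1-6 — violates.
(f) [h q p]: profile 3-1-1 — obeys.

3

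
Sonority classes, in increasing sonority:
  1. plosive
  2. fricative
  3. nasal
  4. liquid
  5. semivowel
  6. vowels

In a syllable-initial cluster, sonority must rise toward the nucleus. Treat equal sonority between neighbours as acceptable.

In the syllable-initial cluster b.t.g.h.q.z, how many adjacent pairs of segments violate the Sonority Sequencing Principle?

1

/b/ is a plosive (sonority 1).
/t/ is a plosive (sonority 1).
/g/ is a plosive (sonority 1).
/h/ is a fricative (sonority 2).
/q/ is a plosive (sonority 1).
/z/ is a fricative (sonority 2).
/b/→/t/: 1→1 (plateau, allowed) — ok.
/t/→/g/: 1→1 (plateau, allowed) — ok.
/g/→/h/: 1→2 (rises) — ok.
/h/→/q/: 2→1 (does not rise) — violation.
/q/→/z/: 1→2 (rises) — ok.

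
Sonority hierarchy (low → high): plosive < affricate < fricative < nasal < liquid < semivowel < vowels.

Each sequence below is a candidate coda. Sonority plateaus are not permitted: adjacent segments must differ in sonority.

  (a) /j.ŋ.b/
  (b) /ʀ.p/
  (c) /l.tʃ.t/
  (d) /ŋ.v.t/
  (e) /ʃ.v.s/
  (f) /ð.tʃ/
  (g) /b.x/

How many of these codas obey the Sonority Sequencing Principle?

5

(a) 6-4-1 → obeys
(b) 5-1 → obeys
(c) 5-2-1 → obeys
(d) 4-3-1 → obeys
(e) 3-3-3 → violates
(f) 3-2 → obeys
(g) 1-3 → violates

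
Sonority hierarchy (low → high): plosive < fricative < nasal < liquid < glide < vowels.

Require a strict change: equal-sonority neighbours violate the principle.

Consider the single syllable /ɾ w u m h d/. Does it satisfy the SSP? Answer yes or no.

Onset: /ɾ/ is a liquid (sonority 4), /w/ is a glide (sonority 5); then the nucleus /u/ (sonority 6).
Onset profile 4-5-6 — rises to the nucleus.
Coda: /m/ is a nasal (sonority 3), /h/ is a fricative (sonority 2), /d/ is a plosive (sonority 1).
Coda profile 6-3-2-1 — falls from the nucleus.

yes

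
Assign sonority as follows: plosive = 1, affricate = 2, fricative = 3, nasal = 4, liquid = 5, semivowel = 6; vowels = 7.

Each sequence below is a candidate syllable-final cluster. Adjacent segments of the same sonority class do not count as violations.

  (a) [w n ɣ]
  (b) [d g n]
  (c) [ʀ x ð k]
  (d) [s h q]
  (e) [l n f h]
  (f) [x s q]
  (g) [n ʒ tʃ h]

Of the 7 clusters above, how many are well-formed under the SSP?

5

(a) sonority 6-4-3: well-formed.
(b) sonority 1-1-4: ill-formed.
(c) sonority 5-3-3-1: well-formed.
(d) sonority 3-3-1: well-formed.
(e) sonority 5-4-3-3: well-formed.
(f) sonority 3-3-1: well-formed.
(g) sonority 4-3-2-3: ill-formed.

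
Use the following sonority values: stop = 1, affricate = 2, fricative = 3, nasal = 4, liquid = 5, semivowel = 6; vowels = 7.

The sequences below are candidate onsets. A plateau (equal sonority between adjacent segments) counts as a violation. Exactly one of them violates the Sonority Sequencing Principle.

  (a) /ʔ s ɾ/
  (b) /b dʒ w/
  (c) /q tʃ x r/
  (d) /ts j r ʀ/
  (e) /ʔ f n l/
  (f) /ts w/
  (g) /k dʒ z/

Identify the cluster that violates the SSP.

(a) sonority 1-3-5: well-formed.
(b) sonority 1-2-6: well-formed.
(c) sonority 1-2-3-5: well-formed.
(d) sonority 2-6-5-5: ill-formed.
(e) sonority 1-3-4-5: well-formed.
(f) sonority 2-6: well-formed.
(g) sonority 1-2-3: well-formed.

d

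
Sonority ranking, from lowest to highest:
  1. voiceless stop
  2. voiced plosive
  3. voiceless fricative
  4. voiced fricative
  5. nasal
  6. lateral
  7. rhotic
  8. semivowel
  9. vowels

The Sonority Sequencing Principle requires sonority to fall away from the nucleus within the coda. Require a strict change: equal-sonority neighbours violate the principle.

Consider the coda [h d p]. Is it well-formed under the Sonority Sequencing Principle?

/h/ is a voiceless fricative (sonority 3).
/d/ is a voiced plosive (sonority 2).
/p/ is a voiceless stop (sonority 1).
The profile 3-2-1 strictly falls, so the coda satisfies the SSP.

yes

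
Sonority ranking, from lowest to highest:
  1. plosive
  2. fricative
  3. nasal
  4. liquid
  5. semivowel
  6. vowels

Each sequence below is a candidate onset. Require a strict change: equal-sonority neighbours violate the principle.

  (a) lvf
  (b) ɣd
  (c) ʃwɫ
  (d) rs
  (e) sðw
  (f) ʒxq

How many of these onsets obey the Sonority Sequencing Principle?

(a) 4-2-2 → violates
(b) 2-1 → violates
(c) 2-5-4 → violates
(d) 4-2 → violates
(e) 2-2-5 → violates
(f) 2-2-1 → violates

0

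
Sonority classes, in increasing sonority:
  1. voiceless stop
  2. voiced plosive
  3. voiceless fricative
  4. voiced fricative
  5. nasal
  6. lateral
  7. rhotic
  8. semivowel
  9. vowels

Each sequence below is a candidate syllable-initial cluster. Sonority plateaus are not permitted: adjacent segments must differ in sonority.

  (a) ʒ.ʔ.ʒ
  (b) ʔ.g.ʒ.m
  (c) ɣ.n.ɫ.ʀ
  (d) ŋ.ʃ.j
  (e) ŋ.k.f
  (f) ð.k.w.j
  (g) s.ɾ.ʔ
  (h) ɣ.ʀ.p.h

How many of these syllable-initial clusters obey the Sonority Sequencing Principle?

2

(a) ʒ.ʔ.ʒ: profile 4-1-4 — violates.
(b) ʔ.g.ʒ.m: profile 1-2-4-5 — obeys.
(c) ɣ.n.ɫ.ʀ: profile 4-5-6-7 — obeys.
(d) ŋ.ʃ.j: profile 5-3-8 — violates.
(e) ŋ.k.f: profile 5-1-3 — violates.
(f) ð.k.w.j: profile 4-1-8-8 — violates.
(g) s.ɾ.ʔ: profile 3-7-1 — violates.
(h) ɣ.ʀ.p.h: profile 4-7-1-3 — violates.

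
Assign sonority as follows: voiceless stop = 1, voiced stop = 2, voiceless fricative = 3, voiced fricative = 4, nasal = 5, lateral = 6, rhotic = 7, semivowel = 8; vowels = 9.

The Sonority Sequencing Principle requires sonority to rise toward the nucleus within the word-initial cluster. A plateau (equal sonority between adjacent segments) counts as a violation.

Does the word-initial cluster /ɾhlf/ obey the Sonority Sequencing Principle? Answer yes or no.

/ɾ/ is a rhotic (sonority 7).
/h/ is a voiceless fricative (sonority 3).
/l/ is a lateral (sonority 6).
/f/ is a voiceless fricative (sonority 3).
The profile is 7-3-6-3. Between /ɾ/ (7) and /h/ (3) sonority does not rise, so the cluster violates the SSP.

no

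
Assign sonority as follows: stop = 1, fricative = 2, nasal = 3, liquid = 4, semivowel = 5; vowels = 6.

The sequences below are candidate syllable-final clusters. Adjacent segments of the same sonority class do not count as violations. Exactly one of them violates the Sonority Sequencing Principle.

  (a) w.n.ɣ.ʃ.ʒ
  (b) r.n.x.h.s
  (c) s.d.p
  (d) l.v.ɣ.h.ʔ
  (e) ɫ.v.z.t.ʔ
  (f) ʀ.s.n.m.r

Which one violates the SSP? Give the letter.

f

(a) w.n.ɣ.ʃ.ʒ: profile 5-3-2-2-2 — obeys.
(b) r.n.x.h.s: profile 4-3-2-2-2 — obeys.
(c) s.d.p: profile 2-1-1 — obeys.
(d) l.v.ɣ.h.ʔ: profile 4-2-2-2-1 — obeys.
(e) ɫ.v.z.t.ʔ: profile 4-2-2-1-1 — obeys.
(f) ʀ.s.n.m.r: profile 4-2-3-3-4 — violates.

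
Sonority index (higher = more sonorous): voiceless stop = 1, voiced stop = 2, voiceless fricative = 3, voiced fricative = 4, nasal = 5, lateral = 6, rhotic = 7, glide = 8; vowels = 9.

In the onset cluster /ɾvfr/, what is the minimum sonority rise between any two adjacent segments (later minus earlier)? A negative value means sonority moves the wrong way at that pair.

/ɾ/: rhotic = 7.
/v/: voiced fricative = 4.
/f/: voiceless fricative = 3.
/r/: rhotic = 7.
/ɾ/→/v/: change -3.
/v/→/f/: change -1.
/f/→/r/: change +4.
Minimum = -3.

-3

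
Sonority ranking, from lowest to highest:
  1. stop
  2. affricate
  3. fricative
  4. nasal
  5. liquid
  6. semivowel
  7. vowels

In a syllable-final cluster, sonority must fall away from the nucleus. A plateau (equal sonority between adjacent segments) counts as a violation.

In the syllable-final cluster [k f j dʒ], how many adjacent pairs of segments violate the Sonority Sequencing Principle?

/k/ is a stop (sonority 1).
/f/ is a fricative (sonority 3).
/j/ is a semivowel (sonority 6).
/dʒ/ is an affricate (sonority 2).
/k/→/f/: 1→3 (does not fall) — violation.
/f/→/j/: 3→6 (does not fall) — violation.
/j/→/dʒ/: 6→2 (falls) — ok.

2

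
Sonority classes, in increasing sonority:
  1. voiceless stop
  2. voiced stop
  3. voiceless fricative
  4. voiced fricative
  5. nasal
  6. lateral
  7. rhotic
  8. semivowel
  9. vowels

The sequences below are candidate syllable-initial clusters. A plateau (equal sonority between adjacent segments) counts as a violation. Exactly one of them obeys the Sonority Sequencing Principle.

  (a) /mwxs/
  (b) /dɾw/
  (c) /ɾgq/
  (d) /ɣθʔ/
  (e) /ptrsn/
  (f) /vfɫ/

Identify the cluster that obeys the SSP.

b

(a) sonority 5-8-3-3: ill-formed.
(b) sonority 2-7-8: well-formed.
(c) sonority 7-2-1: ill-formed.
(d) sonority 4-3-1: ill-formed.
(e) sonority 1-1-7-3-5: ill-formed.
(f) sonority 4-3-6: ill-formed.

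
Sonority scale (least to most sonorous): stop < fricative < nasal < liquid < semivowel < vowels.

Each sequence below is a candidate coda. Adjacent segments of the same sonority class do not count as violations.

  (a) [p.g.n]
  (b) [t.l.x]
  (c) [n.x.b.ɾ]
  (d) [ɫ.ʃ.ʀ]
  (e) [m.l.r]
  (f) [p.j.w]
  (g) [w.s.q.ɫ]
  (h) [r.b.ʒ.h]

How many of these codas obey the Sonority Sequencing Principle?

(a) 1-1-3 → violates
(b) 1-4-2 → violates
(c) 3-2-1-4 → violates
(d) 4-2-4 → violates
(e) 3-4-4 → violates
(f) 1-5-5 → violates
(g) 5-2-1-4 → violates
(h) 4-1-2-2 → violates

0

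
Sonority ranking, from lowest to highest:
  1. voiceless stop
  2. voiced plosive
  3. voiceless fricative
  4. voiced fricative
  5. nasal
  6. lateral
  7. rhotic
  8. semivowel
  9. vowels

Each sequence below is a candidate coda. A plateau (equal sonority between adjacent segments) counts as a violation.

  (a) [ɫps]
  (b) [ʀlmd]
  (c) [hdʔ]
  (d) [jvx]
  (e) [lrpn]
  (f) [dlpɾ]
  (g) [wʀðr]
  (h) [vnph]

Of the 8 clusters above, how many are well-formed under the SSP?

3

(a) 6-1-3 → violates
(b) 7-6-5-2 → obeys
(c) 3-2-1 → obeys
(d) 8-4-3 → obeys
(e) 6-7-1-5 → violates
(f) 2-6-1-7 → violates
(g) 8-7-4-7 → violates
(h) 4-5-1-3 → violates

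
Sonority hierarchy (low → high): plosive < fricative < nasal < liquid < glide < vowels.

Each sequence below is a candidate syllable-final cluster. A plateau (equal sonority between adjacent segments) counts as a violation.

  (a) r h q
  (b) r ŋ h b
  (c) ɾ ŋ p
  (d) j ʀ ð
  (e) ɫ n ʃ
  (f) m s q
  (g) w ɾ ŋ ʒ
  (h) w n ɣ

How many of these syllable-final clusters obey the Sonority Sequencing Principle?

(a) sonority 4-2-1: well-formed.
(b) sonority 4-3-2-1: well-formed.
(c) sonority 4-3-1: well-formed.
(d) sonority 5-4-2: well-formed.
(e) sonority 4-3-2: well-formed.
(f) sonority 3-2-1: well-formed.
(g) sonority 5-4-3-2: well-formed.
(h) sonority 5-3-2: well-formed.

8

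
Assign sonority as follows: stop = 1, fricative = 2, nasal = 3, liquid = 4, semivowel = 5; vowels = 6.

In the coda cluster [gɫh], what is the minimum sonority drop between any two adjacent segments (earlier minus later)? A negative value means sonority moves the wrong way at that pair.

-3

/g/: stop = 1.
/ɫ/: liquid = 4.
/h/: fricative = 2.
/g/→/ɫ/: change -3.
/ɫ/→/h/: change +2.
Minimum = -3.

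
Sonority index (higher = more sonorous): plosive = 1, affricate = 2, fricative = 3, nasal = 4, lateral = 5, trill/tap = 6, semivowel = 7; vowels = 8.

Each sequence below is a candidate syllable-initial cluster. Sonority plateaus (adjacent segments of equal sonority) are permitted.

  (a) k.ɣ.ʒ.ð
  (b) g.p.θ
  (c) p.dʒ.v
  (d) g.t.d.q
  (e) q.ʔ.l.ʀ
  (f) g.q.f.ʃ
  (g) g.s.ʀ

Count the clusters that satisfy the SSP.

7

(a) 1-3-3-3 → obeys
(b) 1-1-3 → obeys
(c) 1-2-3 → obeys
(d) 1-1-1-1 → obeys
(e) 1-1-5-6 → obeys
(f) 1-1-3-3 → obeys
(g) 1-3-6 → obeys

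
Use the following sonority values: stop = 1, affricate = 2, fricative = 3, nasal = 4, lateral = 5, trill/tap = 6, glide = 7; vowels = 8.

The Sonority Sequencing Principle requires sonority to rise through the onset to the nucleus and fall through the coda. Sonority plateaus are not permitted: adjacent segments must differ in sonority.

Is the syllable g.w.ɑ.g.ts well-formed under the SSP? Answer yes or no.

no

Onset: /g/ is a stop (sonority 1), /w/ is a glide (sonority 7); then the nucleus /ɑ/ (sonority 8).
Onset profile 1-7-8 — rises to the nucleus.
Coda: /g/ is a stop (sonority 1), /ts/ is an affricate (sonority 2).
Coda profile 8-1-2 — does not strictly fall throughout.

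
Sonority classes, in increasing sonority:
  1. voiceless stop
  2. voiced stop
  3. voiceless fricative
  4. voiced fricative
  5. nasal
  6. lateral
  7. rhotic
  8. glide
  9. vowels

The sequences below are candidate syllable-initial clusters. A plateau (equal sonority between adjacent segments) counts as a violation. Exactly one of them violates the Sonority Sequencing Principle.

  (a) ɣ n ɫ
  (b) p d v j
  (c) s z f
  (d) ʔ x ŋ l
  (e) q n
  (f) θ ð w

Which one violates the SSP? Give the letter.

(a) ɣ n ɫ: profile 4-5-6 — obeys.
(b) p d v j: profile 1-2-4-8 — obeys.
(c) s z f: profile 3-4-3 — violates.
(d) ʔ x ŋ l: profile 1-3-5-6 — obeys.
(e) q n: profile 1-5 — obeys.
(f) θ ð w: profile 3-4-8 — obeys.

c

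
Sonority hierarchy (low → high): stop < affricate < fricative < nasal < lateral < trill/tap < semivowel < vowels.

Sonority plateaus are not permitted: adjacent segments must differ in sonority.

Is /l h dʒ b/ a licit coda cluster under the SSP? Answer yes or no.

yes

/l/ — lateral, sonority 5.
/h/ — fricative, sonority 3.
/dʒ/ — affricate, sonority 2.
/b/ — stop, sonority 1.
The profile 5-3-2-1 strictly falls, so the coda cluster satisfies the SSP.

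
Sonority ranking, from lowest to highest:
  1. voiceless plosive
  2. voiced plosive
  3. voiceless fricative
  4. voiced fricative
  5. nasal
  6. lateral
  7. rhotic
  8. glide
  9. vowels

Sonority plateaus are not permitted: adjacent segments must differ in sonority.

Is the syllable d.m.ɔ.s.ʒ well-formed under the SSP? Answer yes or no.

no

Onset: /d/ is a voiced plosive (sonority 2), /m/ is a nasal (sonority 5); then the nucleus /ɔ/ (sonority 9).
Onset profile 2-5-9 — rises to the nucleus.
Coda: /s/ is a voiceless fricative (sonority 3), /ʒ/ is a voiced fricative (sonority 4).
Coda profile 9-3-4 — does not strictly fall throughout.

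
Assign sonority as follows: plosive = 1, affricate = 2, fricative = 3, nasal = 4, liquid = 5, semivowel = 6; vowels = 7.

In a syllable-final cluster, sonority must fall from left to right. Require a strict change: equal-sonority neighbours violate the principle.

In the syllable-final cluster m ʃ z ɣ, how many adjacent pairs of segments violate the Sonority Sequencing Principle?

2

/m/ is a nasal (sonority 4).
/ʃ/ is a fricative (sonority 3).
/z/ is a fricative (sonority 3).
/ɣ/ is a fricative (sonority 3).
/m/→/ʃ/: 4→3 (falls) — ok.
/ʃ/→/z/: 3→3 (plateau) — violation.
/z/→/ɣ/: 3→3 (plateau) — violation.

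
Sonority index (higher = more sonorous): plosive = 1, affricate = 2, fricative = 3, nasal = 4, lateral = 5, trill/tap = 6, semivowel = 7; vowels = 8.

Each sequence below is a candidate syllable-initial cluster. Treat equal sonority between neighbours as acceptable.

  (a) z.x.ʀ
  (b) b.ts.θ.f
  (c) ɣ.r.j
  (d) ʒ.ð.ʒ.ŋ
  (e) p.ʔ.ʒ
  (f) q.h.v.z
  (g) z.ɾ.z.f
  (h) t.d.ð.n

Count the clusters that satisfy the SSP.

7

(a) z.x.ʀ: profile 3-3-6 — obeys.
(b) b.ts.θ.f: profile 1-2-3-3 — obeys.
(c) ɣ.r.j: profile 3-6-7 — obeys.
(d) ʒ.ð.ʒ.ŋ: profile 3-3-3-4 — obeys.
(e) p.ʔ.ʒ: profile 1-1-3 — obeys.
(f) q.h.v.z: profile 1-3-3-3 — obeys.
(g) z.ɾ.z.f: profile 3-6-3-3 — violates.
(h) t.d.ð.n: profile 1-1-3-4 — obeys.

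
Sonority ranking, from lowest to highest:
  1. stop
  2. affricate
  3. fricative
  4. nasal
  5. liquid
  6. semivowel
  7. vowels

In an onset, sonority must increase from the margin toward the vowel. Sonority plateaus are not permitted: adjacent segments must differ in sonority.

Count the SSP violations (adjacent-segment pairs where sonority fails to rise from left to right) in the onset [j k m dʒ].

/j/ is a semivowel (sonority 6).
/k/ is a stop (sonority 1).
/m/ is a nasal (sonority 4).
/dʒ/ is an affricate (sonority 2).
/j/→/k/: 6→1 (does not rise) — violation.
/k/→/m/: 1→4 (rises) — ok.
/m/→/dʒ/: 4→2 (does not rise) — violation.

2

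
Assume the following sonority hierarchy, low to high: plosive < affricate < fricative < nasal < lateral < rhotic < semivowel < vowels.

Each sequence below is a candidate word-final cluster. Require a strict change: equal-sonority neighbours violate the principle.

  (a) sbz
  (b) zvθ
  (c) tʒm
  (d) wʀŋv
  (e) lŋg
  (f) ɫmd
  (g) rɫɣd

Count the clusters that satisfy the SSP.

(a) sbz: profile 3-1-3 — violates.
(b) zvθ: profile 3-3-3 — violates.
(c) tʒm: profile 1-3-4 — violates.
(d) wʀŋv: profile 7-6-4-3 — obeys.
(e) lŋg: profile 5-4-1 — obeys.
(f) ɫmd: profile 5-4-1 — obeys.
(g) rɫɣd: profile 6-5-3-1 — obeys.

4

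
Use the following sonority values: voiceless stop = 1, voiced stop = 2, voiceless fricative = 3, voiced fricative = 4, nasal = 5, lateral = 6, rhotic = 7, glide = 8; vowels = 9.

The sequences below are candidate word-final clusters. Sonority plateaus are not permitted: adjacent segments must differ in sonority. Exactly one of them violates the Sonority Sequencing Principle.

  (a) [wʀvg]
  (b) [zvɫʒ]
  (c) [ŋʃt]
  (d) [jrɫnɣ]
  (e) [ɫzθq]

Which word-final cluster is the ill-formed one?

(a) 8-7-4-2 → obeys
(b) 4-4-6-4 → violates
(c) 5-3-1 → obeys
(d) 8-7-6-5-4 → obeys
(e) 6-4-3-1 → obeys

b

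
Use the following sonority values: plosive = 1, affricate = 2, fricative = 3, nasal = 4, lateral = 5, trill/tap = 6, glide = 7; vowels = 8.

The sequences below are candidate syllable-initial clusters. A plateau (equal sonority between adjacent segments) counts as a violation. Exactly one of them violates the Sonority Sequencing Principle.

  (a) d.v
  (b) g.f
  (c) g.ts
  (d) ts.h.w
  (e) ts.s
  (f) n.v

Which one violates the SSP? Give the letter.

f

(a) d.v: profile 1-3 — obeys.
(b) g.f: profile 1-3 — obeys.
(c) g.ts: profile 1-2 — obeys.
(d) ts.h.w: profile 2-3-7 — obeys.
(e) ts.s: profile 2-3 — obeys.
(f) n.v: profile 4-3 — violates.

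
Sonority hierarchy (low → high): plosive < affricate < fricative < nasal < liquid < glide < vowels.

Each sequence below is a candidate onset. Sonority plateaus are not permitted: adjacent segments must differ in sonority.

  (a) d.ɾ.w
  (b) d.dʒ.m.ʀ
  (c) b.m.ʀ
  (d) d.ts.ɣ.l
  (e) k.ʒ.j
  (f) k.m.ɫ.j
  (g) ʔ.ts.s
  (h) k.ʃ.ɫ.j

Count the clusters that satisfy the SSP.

8

(a) 1-5-6 → obeys
(b) 1-2-4-5 → obeys
(c) 1-4-5 → obeys
(d) 1-2-3-5 → obeys
(e) 1-3-6 → obeys
(f) 1-4-5-6 → obeys
(g) 1-2-3 → obeys
(h) 1-3-5-6 → obeys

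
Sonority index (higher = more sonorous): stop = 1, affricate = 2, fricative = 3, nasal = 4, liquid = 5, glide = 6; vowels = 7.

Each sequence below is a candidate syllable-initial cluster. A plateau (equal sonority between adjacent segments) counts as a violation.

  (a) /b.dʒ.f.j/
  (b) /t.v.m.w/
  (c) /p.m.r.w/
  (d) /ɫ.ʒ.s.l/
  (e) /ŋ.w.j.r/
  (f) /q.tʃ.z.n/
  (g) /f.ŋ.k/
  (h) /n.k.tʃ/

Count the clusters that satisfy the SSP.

4

(a) sonority 1-2-3-6: well-formed.
(b) sonority 1-3-4-6: well-formed.
(c) sonority 1-4-5-6: well-formed.
(d) sonority 5-3-3-5: ill-formed.
(e) sonority 4-6-6-5: ill-formed.
(f) sonority 1-2-3-4: well-formed.
(g) sonority 3-4-1: ill-formed.
(h) sonority 4-1-2: ill-formed.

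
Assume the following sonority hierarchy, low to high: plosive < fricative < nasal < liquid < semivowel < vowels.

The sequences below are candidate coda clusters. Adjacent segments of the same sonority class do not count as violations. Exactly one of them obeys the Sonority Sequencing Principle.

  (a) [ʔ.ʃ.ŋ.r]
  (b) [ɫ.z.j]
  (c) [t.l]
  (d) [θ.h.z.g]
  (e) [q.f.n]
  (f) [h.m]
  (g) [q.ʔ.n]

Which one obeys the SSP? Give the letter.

d

(a) [ʔ.ʃ.ŋ.r]: profile 1-2-3-4 — violates.
(b) [ɫ.z.j]: profile 4-2-5 — violates.
(c) [t.l]: profile 1-4 — violates.
(d) [θ.h.z.g]: profile 2-2-2-1 — obeys.
(e) [q.f.n]: profile 1-2-3 — violates.
(f) [h.m]: profile 2-3 — violates.
(g) [q.ʔ.n]: profile 1-1-3 — violates.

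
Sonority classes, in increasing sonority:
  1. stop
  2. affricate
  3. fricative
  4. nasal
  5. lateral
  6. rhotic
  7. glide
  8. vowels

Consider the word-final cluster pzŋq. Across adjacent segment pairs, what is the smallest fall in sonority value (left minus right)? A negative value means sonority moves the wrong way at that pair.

-2

/p/: stop = 1.
/z/: fricative = 3.
/ŋ/: nasal = 4.
/q/: stop = 1.
/p/→/z/: change -2.
/z/→/ŋ/: change -1.
/ŋ/→/q/: change +3.
Minimum = -2.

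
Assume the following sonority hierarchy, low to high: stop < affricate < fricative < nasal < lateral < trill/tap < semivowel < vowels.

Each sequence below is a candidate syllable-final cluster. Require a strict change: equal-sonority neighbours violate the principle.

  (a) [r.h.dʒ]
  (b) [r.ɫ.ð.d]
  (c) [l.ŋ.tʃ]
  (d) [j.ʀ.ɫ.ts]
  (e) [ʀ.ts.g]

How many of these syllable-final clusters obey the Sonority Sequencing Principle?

(a) 6-3-2 → obeys
(b) 6-5-3-1 → obeys
(c) 5-4-2 → obeys
(d) 7-6-5-2 → obeys
(e) 6-2-1 → obeys

5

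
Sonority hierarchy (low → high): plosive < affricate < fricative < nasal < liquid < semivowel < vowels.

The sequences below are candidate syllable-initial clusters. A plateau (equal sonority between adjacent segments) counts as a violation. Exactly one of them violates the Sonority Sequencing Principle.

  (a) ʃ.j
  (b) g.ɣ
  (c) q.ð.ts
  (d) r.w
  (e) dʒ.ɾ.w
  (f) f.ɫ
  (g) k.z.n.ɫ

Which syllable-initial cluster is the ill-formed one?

c

(a) 3-6 → obeys
(b) 1-3 → obeys
(c) 1-3-2 → violates
(d) 5-6 → obeys
(e) 2-5-6 → obeys
(f) 3-5 → obeys
(g) 1-3-4-5 → obeys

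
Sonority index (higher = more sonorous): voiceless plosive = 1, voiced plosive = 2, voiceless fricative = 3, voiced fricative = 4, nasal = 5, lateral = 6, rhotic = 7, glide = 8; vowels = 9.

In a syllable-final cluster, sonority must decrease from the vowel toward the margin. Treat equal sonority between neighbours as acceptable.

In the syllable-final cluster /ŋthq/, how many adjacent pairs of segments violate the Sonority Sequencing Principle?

1

/ŋ/ — nasal, sonority 5.
/t/ — voiceless plosive, sonority 1.
/h/ — voiceless fricative, sonority 3.
/q/ — voiceless plosive, sonority 1.
/ŋ/→/t/: 5→1 (falls) — ok.
/t/→/h/: 1→3 (does not fall) — violation.
/h/→/q/: 3→1 (falls) — ok.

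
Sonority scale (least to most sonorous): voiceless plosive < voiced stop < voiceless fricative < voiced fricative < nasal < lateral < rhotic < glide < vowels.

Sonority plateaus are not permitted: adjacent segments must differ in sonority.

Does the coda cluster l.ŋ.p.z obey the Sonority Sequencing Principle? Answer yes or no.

no

/l/ is a lateral (sonority 6).
/ŋ/ is a nasal (sonority 5).
/p/ is a voiceless plosive (sonority 1).
/z/ is a voiced fricative (sonority 4).
The profile is 6-5-1-4. Between /p/ (1) and /z/ (4) sonority does not fall, so the cluster violates the SSP.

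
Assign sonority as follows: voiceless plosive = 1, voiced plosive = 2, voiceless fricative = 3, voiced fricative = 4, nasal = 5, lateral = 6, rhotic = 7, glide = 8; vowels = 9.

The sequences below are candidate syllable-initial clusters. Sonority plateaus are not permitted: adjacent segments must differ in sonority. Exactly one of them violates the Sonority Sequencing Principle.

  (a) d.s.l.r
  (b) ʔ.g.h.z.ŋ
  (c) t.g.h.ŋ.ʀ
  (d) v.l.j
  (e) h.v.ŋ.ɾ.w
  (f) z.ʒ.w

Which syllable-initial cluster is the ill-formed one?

(a) sonority 2-3-6-7: well-formed.
(b) sonority 1-2-3-4-5: well-formed.
(c) sonority 1-2-3-5-7: well-formed.
(d) sonority 4-6-8: well-formed.
(e) sonority 3-4-5-7-8: well-formed.
(f) sonority 4-4-8: ill-formed.

f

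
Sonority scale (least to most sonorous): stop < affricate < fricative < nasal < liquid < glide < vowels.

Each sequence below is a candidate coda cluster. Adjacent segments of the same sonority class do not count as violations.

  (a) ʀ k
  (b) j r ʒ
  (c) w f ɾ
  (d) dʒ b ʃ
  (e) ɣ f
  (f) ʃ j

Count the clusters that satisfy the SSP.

3

(a) ʀ k: profile 5-1 — obeys.
(b) j r ʒ: profile 6-5-3 — obeys.
(c) w f ɾ: profile 6-3-5 — violates.
(d) dʒ b ʃ: profile 2-1-3 — violates.
(e) ɣ f: profile 3-3 — obeys.
(f) ʃ j: profile 3-6 — violates.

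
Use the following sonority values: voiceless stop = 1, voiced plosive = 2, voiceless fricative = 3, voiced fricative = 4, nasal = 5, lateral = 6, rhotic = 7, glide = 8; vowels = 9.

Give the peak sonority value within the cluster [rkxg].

7

/r/ is a rhotic (sonority 7).
/k/ is a voiceless stop (sonority 1).
/x/ is a voiceless fricative (sonority 3).
/g/ is a voiced plosive (sonority 2).
The maximum is 7.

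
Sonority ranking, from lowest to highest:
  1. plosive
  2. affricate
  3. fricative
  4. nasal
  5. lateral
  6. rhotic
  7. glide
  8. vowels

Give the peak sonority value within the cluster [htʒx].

/h/ is a fricative (sonority 3).
/t/ is a plosive (sonority 1).
/ʒ/ is a fricative (sonority 3).
/x/ is a fricative (sonority 3).
The maximum is 3.

3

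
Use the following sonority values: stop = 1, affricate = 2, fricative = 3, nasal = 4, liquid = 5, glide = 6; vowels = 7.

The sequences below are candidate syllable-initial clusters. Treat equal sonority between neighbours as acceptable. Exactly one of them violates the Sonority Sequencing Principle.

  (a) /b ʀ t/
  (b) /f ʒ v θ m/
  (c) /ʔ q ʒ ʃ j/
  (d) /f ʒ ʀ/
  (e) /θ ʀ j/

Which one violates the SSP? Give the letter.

a

(a) /b ʀ t/: profile 1-5-1 — violates.
(b) /f ʒ v θ m/: profile 3-3-3-3-4 — obeys.
(c) /ʔ q ʒ ʃ j/: profile 1-1-3-3-6 — obeys.
(d) /f ʒ ʀ/: profile 3-3-5 — obeys.
(e) /θ ʀ j/: profile 3-5-6 — obeys.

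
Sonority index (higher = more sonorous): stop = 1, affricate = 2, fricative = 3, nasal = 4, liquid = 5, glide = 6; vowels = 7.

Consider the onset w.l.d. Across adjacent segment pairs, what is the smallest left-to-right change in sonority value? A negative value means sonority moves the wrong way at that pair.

-4

/w/: glide = 6.
/l/: liquid = 5.
/d/: stop = 1.
/w/→/l/: change -1.
/l/→/d/: change -4.
Minimum = -4.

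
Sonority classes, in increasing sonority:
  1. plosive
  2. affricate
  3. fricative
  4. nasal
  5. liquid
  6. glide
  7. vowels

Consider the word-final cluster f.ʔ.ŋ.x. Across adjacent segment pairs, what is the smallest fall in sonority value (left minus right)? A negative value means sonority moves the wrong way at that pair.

-3

/f/: fricative = 3.
/ʔ/: plosive = 1.
/ŋ/: nasal = 4.
/x/: fricative = 3.
/f/→/ʔ/: change +2.
/ʔ/→/ŋ/: change -3.
/ŋ/→/x/: change +1.
Minimum = -3.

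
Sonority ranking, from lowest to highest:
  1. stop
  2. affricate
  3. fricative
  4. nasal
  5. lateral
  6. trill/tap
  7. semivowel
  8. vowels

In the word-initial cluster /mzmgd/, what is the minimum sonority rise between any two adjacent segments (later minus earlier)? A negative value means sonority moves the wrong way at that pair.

/m/ is a nasal (sonority 4).
/z/ is a fricative (sonority 3).
/m/ is a nasal (sonority 4).
/g/ is a stop (sonority 1).
/d/ is a stop (sonority 1).
/m/→/z/: change -1.
/z/→/m/: change +1.
/m/→/g/: change -3.
/g/→/d/: change +0.
Minimum = -3.

-3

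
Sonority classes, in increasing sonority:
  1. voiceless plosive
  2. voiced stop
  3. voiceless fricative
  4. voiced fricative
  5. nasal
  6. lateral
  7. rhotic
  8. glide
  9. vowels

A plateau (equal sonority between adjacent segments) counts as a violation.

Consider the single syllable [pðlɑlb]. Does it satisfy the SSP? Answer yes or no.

yes

Onset: /p/ is a voiceless plosive (sonority 1), /ð/ is a voiced fricative (sonority 4), /l/ is a lateral (sonority 6); then the nucleus /ɑ/ (sonority 9).
Onset profile 1-4-6-9 — rises to the nucleus.
Coda: /l/ is a lateral (sonority 6), /b/ is a voiced stop (sonority 2).
Coda profile 9-6-2 — falls from the nucleus.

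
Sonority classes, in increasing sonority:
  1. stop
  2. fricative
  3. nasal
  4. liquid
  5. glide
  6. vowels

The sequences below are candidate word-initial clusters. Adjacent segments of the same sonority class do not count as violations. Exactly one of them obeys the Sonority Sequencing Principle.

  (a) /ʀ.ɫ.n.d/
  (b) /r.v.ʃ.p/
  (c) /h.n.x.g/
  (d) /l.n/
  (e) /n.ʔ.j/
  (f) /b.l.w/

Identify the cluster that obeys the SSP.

(a) sonority 4-4-3-1: ill-formed.
(b) sonority 4-2-2-1: ill-formed.
(c) sonority 2-3-2-1: ill-formed.
(d) sonority 4-3: ill-formed.
(e) sonority 3-1-5: ill-formed.
(f) sonority 1-4-5: well-formed.

f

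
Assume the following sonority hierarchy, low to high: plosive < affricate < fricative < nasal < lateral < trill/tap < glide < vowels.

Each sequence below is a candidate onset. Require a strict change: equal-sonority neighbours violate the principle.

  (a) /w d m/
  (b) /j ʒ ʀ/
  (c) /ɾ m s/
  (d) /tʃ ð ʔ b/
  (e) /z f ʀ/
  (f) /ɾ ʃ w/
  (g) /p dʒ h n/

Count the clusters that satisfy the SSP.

(a) sonority 7-1-4: ill-formed.
(b) sonority 7-3-6: ill-formed.
(c) sonority 6-4-3: ill-formed.
(d) sonority 2-3-1-1: ill-formed.
(e) sonority 3-3-6: ill-formed.
(f) sonority 6-3-7: ill-formed.
(g) sonority 1-2-3-4: well-formed.

1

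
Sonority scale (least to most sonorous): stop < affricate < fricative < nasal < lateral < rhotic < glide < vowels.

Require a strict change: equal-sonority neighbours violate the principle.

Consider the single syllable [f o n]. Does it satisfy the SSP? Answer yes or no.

yes

Onset: /f/ is a fricative (sonority 3); then the nucleus /o/ (sonority 8).
Onset profile 3-8 — rises to the nucleus.
Coda: /n/ is a nasal (sonority 4).
Coda profile 8-4 — falls from the nucleus.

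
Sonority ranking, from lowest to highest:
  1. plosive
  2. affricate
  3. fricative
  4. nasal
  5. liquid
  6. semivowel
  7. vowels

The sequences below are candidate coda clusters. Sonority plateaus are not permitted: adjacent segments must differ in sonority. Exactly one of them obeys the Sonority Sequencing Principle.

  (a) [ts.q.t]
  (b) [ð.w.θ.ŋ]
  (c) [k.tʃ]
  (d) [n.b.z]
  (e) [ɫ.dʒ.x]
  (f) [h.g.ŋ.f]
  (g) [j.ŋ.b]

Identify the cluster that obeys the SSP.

(a) 2-1-1 → violates
(b) 3-6-3-4 → violates
(c) 1-2 → violates
(d) 4-1-3 → violates
(e) 5-2-3 → violates
(f) 3-1-4-3 → violates
(g) 6-4-1 → obeys

g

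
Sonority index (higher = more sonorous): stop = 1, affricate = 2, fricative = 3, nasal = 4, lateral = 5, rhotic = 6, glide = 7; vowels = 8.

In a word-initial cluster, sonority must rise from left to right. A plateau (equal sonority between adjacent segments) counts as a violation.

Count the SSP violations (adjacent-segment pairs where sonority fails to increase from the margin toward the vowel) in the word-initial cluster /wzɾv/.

2

/w/ is a glide (sonority 7).
/z/ is a fricative (sonority 3).
/ɾ/ is a rhotic (sonority 6).
/v/ is a fricative (sonority 3).
/w/→/z/: 7→3 (does not rise) — violation.
/z/→/ɾ/: 3→6 (rises) — ok.
/ɾ/→/v/: 6→3 (does not rise) — violation.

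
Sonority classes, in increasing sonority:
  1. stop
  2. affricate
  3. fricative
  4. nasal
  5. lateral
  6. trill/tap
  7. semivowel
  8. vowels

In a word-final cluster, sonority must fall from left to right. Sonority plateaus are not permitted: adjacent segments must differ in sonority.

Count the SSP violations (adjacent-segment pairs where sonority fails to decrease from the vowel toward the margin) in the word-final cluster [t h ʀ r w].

/t/ — stop, sonority 1.
/h/ — fricative, sonority 3.
/ʀ/ — trill/tap, sonority 6.
/r/ — trill/tap, sonority 6.
/w/ — semivowel, sonority 7.
/t/→/h/: 1→3 (does not fall) — violation.
/h/→/ʀ/: 3→6 (does not fall) — violation.
/ʀ/→/r/: 6→6 (plateau) — violation.
/r/→/w/: 6→7 (does not fall) — violation.

4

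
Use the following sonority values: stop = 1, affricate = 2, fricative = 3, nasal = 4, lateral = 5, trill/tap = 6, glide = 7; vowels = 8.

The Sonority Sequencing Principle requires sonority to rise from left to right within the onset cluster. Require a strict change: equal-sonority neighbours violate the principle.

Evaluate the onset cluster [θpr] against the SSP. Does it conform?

/θ/ — fricative, sonority 3.
/p/ — stop, sonority 1.
/r/ — trill/tap, sonority 6.
The profile is 3-1-6. Between /θ/ (3) and /p/ (1) sonority does not rise, so the cluster violates the SSP.

no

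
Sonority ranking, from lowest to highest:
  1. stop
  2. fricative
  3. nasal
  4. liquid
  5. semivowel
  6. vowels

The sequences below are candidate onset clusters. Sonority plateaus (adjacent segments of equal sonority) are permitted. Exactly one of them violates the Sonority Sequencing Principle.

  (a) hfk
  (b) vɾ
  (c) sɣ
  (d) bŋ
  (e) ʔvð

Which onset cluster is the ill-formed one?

(a) sonority 2-2-1: ill-formed.
(b) sonority 2-4: well-formed.
(c) sonority 2-2: well-formed.
(d) sonority 1-3: well-formed.
(e) sonority 1-2-2: well-formed.

a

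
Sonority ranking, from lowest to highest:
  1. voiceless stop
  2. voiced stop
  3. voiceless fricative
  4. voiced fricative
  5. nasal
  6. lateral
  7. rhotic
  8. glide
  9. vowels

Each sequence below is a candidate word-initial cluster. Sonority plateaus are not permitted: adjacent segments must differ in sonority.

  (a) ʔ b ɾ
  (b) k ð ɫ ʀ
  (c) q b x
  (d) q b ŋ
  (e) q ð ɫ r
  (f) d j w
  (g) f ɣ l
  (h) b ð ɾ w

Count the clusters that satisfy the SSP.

7

(a) 1-2-7 → obeys
(b) 1-4-6-7 → obeys
(c) 1-2-3 → obeys
(d) 1-2-5 → obeys
(e) 1-4-6-7 → obeys
(f) 2-8-8 → violates
(g) 3-4-6 → obeys
(h) 2-4-7-8 → obeys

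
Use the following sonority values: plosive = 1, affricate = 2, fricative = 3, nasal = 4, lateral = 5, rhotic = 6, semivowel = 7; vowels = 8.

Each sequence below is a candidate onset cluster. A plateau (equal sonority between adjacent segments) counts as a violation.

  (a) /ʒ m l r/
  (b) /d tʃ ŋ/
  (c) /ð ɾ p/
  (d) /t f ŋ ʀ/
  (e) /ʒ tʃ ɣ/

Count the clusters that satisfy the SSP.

(a) /ʒ m l r/: profile 3-4-5-6 — obeys.
(b) /d tʃ ŋ/: profile 1-2-4 — obeys.
(c) /ð ɾ p/: profile 3-6-1 — violates.
(d) /t f ŋ ʀ/: profile 1-3-4-6 — obeys.
(e) /ʒ tʃ ɣ/: profile 3-2-3 — violates.

3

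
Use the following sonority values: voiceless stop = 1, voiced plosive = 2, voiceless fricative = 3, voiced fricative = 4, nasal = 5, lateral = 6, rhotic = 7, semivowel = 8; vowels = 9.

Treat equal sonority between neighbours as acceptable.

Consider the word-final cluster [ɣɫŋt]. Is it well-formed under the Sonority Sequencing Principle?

/ɣ/: voiced fricative = 4.
/ɫ/: lateral = 6.
/ŋ/: nasal = 5.
/t/: voiceless stop = 1.
The profile is 4-6-5-1. Between /ɣ/ (4) and /ɫ/ (6) sonority does not fall, so the cluster violates the SSP.

no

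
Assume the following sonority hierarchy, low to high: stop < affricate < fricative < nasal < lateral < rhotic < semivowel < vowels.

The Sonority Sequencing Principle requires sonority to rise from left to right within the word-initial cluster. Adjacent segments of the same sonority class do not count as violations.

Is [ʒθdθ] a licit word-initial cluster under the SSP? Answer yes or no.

no

/ʒ/: fricative = 3.
/θ/: fricative = 3.
/d/: stop = 1.
/θ/: fricative = 3.
The profile is 3-3-1-3. Between /θ/ (3) and /d/ (1) sonority does not rise, so the cluster violates the SSP.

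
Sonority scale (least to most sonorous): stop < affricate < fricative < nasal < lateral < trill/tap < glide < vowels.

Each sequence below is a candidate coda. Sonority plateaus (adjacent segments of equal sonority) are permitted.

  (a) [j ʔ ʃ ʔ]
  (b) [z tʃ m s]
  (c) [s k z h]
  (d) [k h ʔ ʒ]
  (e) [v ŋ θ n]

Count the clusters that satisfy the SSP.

(a) 7-1-3-1 → violates
(b) 3-2-4-3 → violates
(c) 3-1-3-3 → violates
(d) 1-3-1-3 → violates
(e) 3-4-3-4 → violates

0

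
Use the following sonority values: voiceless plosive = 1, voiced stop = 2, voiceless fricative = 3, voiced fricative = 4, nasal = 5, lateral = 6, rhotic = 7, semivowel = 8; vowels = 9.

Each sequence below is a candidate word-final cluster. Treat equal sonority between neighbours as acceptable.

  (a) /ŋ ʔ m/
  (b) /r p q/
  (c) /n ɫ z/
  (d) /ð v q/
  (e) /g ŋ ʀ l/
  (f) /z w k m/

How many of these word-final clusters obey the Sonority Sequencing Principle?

2

(a) /ŋ ʔ m/: profile 5-1-5 — violates.
(b) /r p q/: profile 7-1-1 — obeys.
(c) /n ɫ z/: profile 5-6-4 — violates.
(d) /ð v q/: profile 4-4-1 — obeys.
(e) /g ŋ ʀ l/: profile 2-5-7-6 — violates.
(f) /z w k m/: profile 4-8-1-5 — violates.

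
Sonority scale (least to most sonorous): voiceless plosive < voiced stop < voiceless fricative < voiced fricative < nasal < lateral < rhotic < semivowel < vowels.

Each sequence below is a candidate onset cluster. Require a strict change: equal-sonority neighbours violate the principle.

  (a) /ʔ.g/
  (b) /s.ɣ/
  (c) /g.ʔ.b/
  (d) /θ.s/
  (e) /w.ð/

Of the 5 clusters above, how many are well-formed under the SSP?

(a) sonority 1-2: well-formed.
(b) sonority 3-4: well-formed.
(c) sonority 2-1-2: ill-formed.
(d) sonority 3-3: ill-formed.
(e) sonority 8-4: ill-formed.

2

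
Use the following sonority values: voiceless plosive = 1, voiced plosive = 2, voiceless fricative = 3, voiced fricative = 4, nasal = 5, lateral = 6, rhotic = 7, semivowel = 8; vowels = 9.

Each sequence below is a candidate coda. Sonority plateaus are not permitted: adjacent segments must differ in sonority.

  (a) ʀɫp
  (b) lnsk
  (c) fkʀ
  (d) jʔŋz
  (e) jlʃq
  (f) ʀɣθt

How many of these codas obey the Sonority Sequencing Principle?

4

(a) ʀɫp: profile 7-6-1 — obeys.
(b) lnsk: profile 6-5-3-1 — obeys.
(c) fkʀ: profile 3-1-7 — violates.
(d) jʔŋz: profile 8-1-5-4 — violates.
(e) jlʃq: profile 8-6-3-1 — obeys.
(f) ʀɣθt: profile 7-4-3-1 — obeys.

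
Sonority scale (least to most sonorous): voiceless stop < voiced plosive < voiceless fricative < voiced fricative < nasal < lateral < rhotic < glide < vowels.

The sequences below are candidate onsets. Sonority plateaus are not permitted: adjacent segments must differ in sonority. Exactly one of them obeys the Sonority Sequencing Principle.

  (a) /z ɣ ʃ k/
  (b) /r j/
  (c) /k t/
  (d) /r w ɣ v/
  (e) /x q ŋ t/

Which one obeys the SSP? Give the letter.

b

(a) 4-4-3-1 → violates
(b) 7-8 → obeys
(c) 1-1 → violates
(d) 7-8-4-4 → violates
(e) 3-1-5-1 → violates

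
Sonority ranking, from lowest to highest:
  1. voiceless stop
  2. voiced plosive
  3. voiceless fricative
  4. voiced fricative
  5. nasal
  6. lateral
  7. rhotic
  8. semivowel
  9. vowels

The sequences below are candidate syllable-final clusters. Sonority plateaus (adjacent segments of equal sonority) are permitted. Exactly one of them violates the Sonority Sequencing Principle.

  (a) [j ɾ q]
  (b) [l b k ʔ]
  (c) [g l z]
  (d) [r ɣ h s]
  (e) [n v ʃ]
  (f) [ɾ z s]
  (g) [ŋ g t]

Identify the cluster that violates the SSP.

(a) sonority 8-7-1: well-formed.
(b) sonority 6-2-1-1: well-formed.
(c) sonority 2-6-4: ill-formed.
(d) sonority 7-4-3-3: well-formed.
(e) sonority 5-4-3: well-formed.
(f) sonority 7-4-3: well-formed.
(g) sonority 5-2-1: well-formed.

c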